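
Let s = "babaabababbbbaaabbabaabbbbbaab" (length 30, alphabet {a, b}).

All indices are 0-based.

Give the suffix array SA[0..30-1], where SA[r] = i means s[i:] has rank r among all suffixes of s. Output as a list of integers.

sorted suffixes:
  #0 SA[0]=13  'aaabbabaabbbbbaab'
  #1 SA[1]=27  'aab'
  #2 SA[2]=3  'aabababbbbaaabbabaabbbbbaab'
  #3 SA[3]=14  'aabbabaabbbbbaab'
  #4 SA[4]=20  'aabbbbbaab'
  #5 SA[5]=28  'ab'
  #6 SA[6]=1  'abaabababbbbaaabbabaabbbbbaab'
  #7 SA[7]=18  'abaabbbbbaab'
  #8 SA[8]=4  'abababbbbaaabbabaabbbbbaab'
  #9 SA[9]=6  'ababbbbaaabbabaabbbbbaab'
  #10 SA[10]=15  'abbabaabbbbbaab'
  #11 SA[11]=8  'abbbbaaabbabaabbbbbaab'
  #12 SA[12]=21  'abbbbbaab'
  #13 SA[13]=29  'b'
  #14 SA[14]=12  'baaabbabaabbbbbaab'
  #15 SA[15]=26  'baab'
  #16 SA[16]=2  'baabababbbbaaabbabaabbbbbaab'
  #17 SA[17]=19  'baabbbbbaab'
  #18 SA[18]=0  'babaabababbbbaaabbabaabbbbbaab'
  #19 SA[19]=17  'babaabbbbbaab'
  #20 SA[20]=5  'bababbbbaaabbabaabbbbbaab'
  #21 SA[21]=7  'babbbbaaabbabaabbbbbaab'
  #22 SA[22]=11  'bbaaabbabaabbbbbaab'
  #23 SA[23]=25  'bbaab'
  #24 SA[24]=16  'bbabaabbbbbaab'
  #25 SA[25]=10  'bbbaaabbabaabbbbbaab'
  #26 SA[26]=24  'bbbaab'
  #27 SA[27]=9  'bbbbaaabbabaabbbbbaab'
  #28 SA[28]=23  'bbbbaab'
  #29 SA[29]=22  'bbbbbaab'

[13, 27, 3, 14, 20, 28, 1, 18, 4, 6, 15, 8, 21, 29, 12, 26, 2, 19, 0, 17, 5, 7, 11, 25, 16, 10, 24, 9, 23, 22]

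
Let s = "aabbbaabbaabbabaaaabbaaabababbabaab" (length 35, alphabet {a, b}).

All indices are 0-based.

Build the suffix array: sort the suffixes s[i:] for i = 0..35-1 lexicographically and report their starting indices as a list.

[15, 21, 16, 32, 22, 17, 5, 9, 0, 33, 13, 30, 23, 25, 18, 6, 10, 27, 1, 34, 14, 20, 31, 4, 8, 12, 29, 24, 26, 19, 3, 7, 11, 28, 2]

rank | idx | suffix
   0 |  15 | aaaabbaaabababbabaab
   1 |  21 | aaabababbabaab
   2 |  16 | aaabbaaabababbabaab
   3 |  32 | aab
   4 |  22 | aabababbabaab
   5 |  17 | aabbaaabababbabaab
   6 |   5 | aabbaabbabaaaabbaaabababbabaab
   7 |   9 | aabbabaaaabbaaabababbabaab
   8 |   0 | aabbbaabbaabbabaaaabbaaabababbabaab
   9 |  33 | ab
  10 |  13 | abaaaabbaaabababbabaab
  11 |  30 | abaab
  12 |  23 | abababbabaab
  13 |  25 | ababbabaab
  14 |  18 | abbaaabababbabaab
  15 |   6 | abbaabbabaaaabbaaabababbabaab
  16 |  10 | abbabaaaabbaaabababbabaab
  17 |  27 | abbabaab
  18 |   1 | abbbaabbaabbabaaaabbaaabababbabaab
  19 |  34 | b
  20 |  14 | baaaabbaaabababbabaab
  21 |  20 | baaabababbabaab
  22 |  31 | baab
  23 |   4 | baabbaabbabaaaabbaaabababbabaab
  24 |   8 | baabbabaaaabbaaabababbabaab
  25 |  12 | babaaaabbaaabababbabaab
  26 |  29 | babaab
  27 |  24 | bababbabaab
  28 |  26 | babbabaab
  29 |  19 | bbaaabababbabaab
  30 |   3 | bbaabbaabbabaaaabbaaabababbabaab
  31 |   7 | bbaabbabaaaabbaaabababbabaab
  32 |  11 | bbabaaaabbaaabababbabaab
  33 |  28 | bbabaab
  34 |   2 | bbbaabbaabbabaaaabbaaabababbabaab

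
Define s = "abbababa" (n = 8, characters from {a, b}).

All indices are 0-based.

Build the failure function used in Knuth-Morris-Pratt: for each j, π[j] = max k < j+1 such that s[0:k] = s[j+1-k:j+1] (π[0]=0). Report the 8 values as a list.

π[0] = 0
j=1 s[j]='b': π[1]=0 (border '')
j=2 s[j]='b': π[2]=0 (border '')
j=3 s[j]='a': π[3]=1 (border 'a')
j=4 s[j]='b': π[4]=2 (border 'ab')
j=5 s[j]='a': k: 2→0; π[5]=1 (border 'a')
j=6 s[j]='b': π[6]=2 (border 'ab')
j=7 s[j]='a': k: 2→0; π[7]=1 (border 'a')

[0, 0, 0, 1, 2, 1, 2, 1]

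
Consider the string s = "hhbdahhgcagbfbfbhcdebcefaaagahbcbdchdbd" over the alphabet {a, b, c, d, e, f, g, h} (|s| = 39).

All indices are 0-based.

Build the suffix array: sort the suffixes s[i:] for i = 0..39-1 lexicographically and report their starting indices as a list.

sorted suffixes:
  #0 SA[0]=24  'aaagahbcbdchdbd'
  #1 SA[1]=25  'aagahbcbdchdbd'
  #2 SA[2]=26  'agahbcbdchdbd'
  #3 SA[3]=9  'agbfbfbhcdebcefaaagahbcbdchdbd'
  #4 SA[4]=28  'ahbcbdchdbd'
  #5 SA[5]=4  'ahhgcagbfbfbhcdebcefaaagahbcbdchdbd'
  #6 SA[6]=30  'bcbdchdbd'
  #7 SA[7]=20  'bcefaaagahbcbdchdbd'
  #8 SA[8]=37  'bd'
  #9 SA[9]=2  'bdahhgcagbfbfbhcdebcefaaagahbcbdchdbd'
  #10 SA[10]=32  'bdchdbd'
  #11 SA[11]=11  'bfbfbhcdebcefaaagahbcbdchdbd'
  #12 SA[12]=13  'bfbhcdebcefaaagahbcbdchdbd'
  #13 SA[13]=15  'bhcdebcefaaagahbcbdchdbd'
  #14 SA[14]=8  'cagbfbfbhcdebcefaaagahbcbdchdbd'
  #15 SA[15]=31  'cbdchdbd'
  #16 SA[16]=17  'cdebcefaaagahbcbdchdbd'
  #17 SA[17]=21  'cefaaagahbcbdchdbd'
  #18 SA[18]=34  'chdbd'
  #19 SA[19]=38  'd'
  #20 SA[20]=3  'dahhgcagbfbfbhcdebcefaaagahbcbdchdbd'
  #21 SA[21]=36  'dbd'
  #22 SA[22]=33  'dchdbd'
  #23 SA[23]=18  'debcefaaagahbcbdchdbd'
  #24 SA[24]=19  'ebcefaaagahbcbdchdbd'
  #25 SA[25]=22  'efaaagahbcbdchdbd'
  #26 SA[26]=23  'faaagahbcbdchdbd'
  #27 SA[27]=12  'fbfbhcdebcefaaagahbcbdchdbd'
  #28 SA[28]=14  'fbhcdebcefaaagahbcbdchdbd'
  #29 SA[29]=27  'gahbcbdchdbd'
  #30 SA[30]=10  'gbfbfbhcdebcefaaagahbcbdchdbd'
  #31 SA[31]=7  'gcagbfbfbhcdebcefaaagahbcbdchdbd'
  #32 SA[32]=29  'hbcbdchdbd'
  #33 SA[33]=1  'hbdahhgcagbfbfbhcdebcefaaagahbcbdchdbd'
  #34 SA[34]=16  'hcdebcefaaagahbcbdchdbd'
  #35 SA[35]=35  'hdbd'
  #36 SA[36]=6  'hgcagbfbfbhcdebcefaaagahbcbdchdbd'
  #37 SA[37]=0  'hhbdahhgcagbfbfbhcdebcefaaagahbcbdchdbd'
  #38 SA[38]=5  'hhgcagbfbfbhcdebcefaaagahbcbdchdbd'

[24, 25, 26, 9, 28, 4, 30, 20, 37, 2, 32, 11, 13, 15, 8, 31, 17, 21, 34, 38, 3, 36, 33, 18, 19, 22, 23, 12, 14, 27, 10, 7, 29, 1, 16, 35, 6, 0, 5]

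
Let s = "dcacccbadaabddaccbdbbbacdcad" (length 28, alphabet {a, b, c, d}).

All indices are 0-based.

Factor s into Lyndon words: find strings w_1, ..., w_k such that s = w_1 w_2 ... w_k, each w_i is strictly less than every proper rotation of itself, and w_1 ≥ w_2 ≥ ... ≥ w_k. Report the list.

emit factor 1: 'd' (i=0, period=1)
emit factor 2: 'c' (i=1, period=1)
emit factor 3: 'acccbad' (i=2, period=7)
emit factor 4: 'aabddaccbdbbbacdcad' (i=9, period=19)

["d", "c", "acccbad", "aabddaccbdbbbacdcad"]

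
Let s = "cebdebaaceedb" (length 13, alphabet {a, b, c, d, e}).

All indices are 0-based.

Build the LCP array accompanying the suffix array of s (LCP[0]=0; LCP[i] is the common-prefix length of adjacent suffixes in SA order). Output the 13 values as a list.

[0, 1, 0, 1, 1, 0, 2, 0, 1, 0, 2, 1, 1]

rank→(start, suffix):
  0 → (6, 'aaceedb')
  1 → (7, 'aceedb')
  2 → (12, 'b')
  3 → (5, 'baaceedb')
  4 → (2, 'bdebaaceedb')
  5 → (0, 'cebdebaaceedb')
  6 → (8, 'ceedb')
  7 → (11, 'db')
  8 → (3, 'debaaceedb')
  9 → (4, 'ebaaceedb')
  10 → (1, 'ebdebaaceedb')
  11 → (10, 'edb')
  12 → (9, 'eedb')

SA = [6, 7, 12, 5, 2, 0, 8, 11, 3, 4, 1, 10, 9]
[i] adj suffixes → lcp
  [1] 6/7 → 1 ('a')
  [2] 7/12 → 0 ('')
  [3] 12/5 → 1 ('b')
  [4] 5/2 → 1 ('b')
  [5] 2/0 → 0 ('')
  [6] 0/8 → 2 ('ce')
  [7] 8/11 → 0 ('')
  [8] 11/3 → 1 ('d')
  [9] 3/4 → 0 ('')
  [10] 4/1 → 2 ('eb')
  [11] 1/10 → 1 ('e')
  [12] 10/9 → 1 ('e')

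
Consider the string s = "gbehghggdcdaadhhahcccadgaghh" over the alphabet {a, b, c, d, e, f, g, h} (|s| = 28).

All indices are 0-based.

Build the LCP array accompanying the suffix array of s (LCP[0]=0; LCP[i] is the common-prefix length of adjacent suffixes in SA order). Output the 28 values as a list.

[0, 1, 2, 1, 1, 0, 0, 1, 2, 1, 0, 1, 1, 1, 0, 0, 1, 1, 1, 1, 2, 0, 1, 1, 1, 2, 1, 2]

rank | idx | suffix
   0 |  11 | aadhhahcccadgaghh
   1 |  21 | adgaghh
   2 |  12 | adhhahcccadgaghh
   3 |  24 | aghh
   4 |  16 | ahcccadgaghh
   5 |   1 | behghggdcdaadhhahcccadgaghh
   6 |  20 | cadgaghh
   7 |  19 | ccadgaghh
   8 |  18 | cccadgaghh
   9 |   9 | cdaadhhahcccadgaghh
  10 |  10 | daadhhahcccadgaghh
  11 |   8 | dcdaadhhahcccadgaghh
  12 |  22 | dgaghh
  13 |  13 | dhhahcccadgaghh
  14 |   2 | ehghggdcdaadhhahcccadgaghh
  15 |  23 | gaghh
  16 |   0 | gbehghggdcdaadhhahcccadgaghh
  17 |   7 | gdcdaadhhahcccadgaghh
  18 |   6 | ggdcdaadhhahcccadgaghh
  19 |   4 | ghggdcdaadhhahcccadgaghh
  20 |  25 | ghh
  21 |  27 | h
  22 |  15 | hahcccadgaghh
  23 |  17 | hcccadgaghh
  24 |   5 | hggdcdaadhhahcccadgaghh
  25 |   3 | hghggdcdaadhhahcccadgaghh
  26 |  26 | hh
  27 |  14 | hhahcccadgaghh

SA = [11, 21, 12, 24, 16, 1, 20, 19, 18, 9, 10, 8, 22, 13, 2, 23, 0, 7, 6, 4, 25, 27, 15, 17, 5, 3, 26, 14]
[i] adj suffixes → lcp
  [1] 11/21 → 1 ('a')
  [2] 21/12 → 2 ('ad')
  [3] 12/24 → 1 ('a')
  [4] 24/16 → 1 ('a')
  [5] 16/1 → 0 ('')
  [6] 1/20 → 0 ('')
  [7] 20/19 → 1 ('c')
  [8] 19/18 → 2 ('cc')
  [9] 18/9 → 1 ('c')
  [10] 9/10 → 0 ('')
  [11] 10/8 → 1 ('d')
  [12] 8/22 → 1 ('d')
  [13] 22/13 → 1 ('d')
  [14] 13/2 → 0 ('')
  [15] 2/23 → 0 ('')
  [16] 23/0 → 1 ('g')
  [17] 0/7 → 1 ('g')
  [18] 7/6 → 1 ('g')
  [19] 6/4 → 1 ('g')
  [20] 4/25 → 2 ('gh')
  [21] 25/27 → 0 ('')
  [22] 27/15 → 1 ('h')
  [23] 15/17 → 1 ('h')
  [24] 17/5 → 1 ('h')
  [25] 5/3 → 2 ('hg')
  [26] 3/26 → 1 ('h')
  [27] 26/14 → 2 ('hh')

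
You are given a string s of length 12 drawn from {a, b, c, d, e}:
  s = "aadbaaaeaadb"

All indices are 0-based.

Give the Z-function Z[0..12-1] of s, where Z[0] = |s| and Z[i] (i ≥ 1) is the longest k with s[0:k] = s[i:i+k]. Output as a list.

[12, 1, 0, 0, 2, 2, 1, 0, 4, 1, 0, 0]

Z[0]=12
i=1: outside box; Z[1]=1 extend→box=[1,2)
i=2: outside box; Z[2]=0
i=3: outside box; Z[3]=0
i=4: outside box; Z[4]=2 extend→box=[4,6)
i=5: min(r-i=1, Z[1]=1)=1; Z[5]=2 extend→box=[5,7)
i=6: min(r-i=1, Z[1]=1)=1; Z[6]=1
i=7: outside box; Z[7]=0
i=8: outside box; Z[8]=4 extend→box=[8,12)
i=9: min(r-i=3, Z[1]=1)=1; Z[9]=1
i=10: min(r-i=2, Z[2]=0)=0; Z[10]=0
i=11: min(r-i=1, Z[3]=0)=0; Z[11]=0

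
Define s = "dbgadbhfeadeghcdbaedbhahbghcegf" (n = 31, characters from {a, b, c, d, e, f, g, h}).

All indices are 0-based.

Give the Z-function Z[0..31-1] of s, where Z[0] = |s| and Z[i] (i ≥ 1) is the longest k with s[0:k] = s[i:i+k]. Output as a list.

[31, 0, 0, 0, 2, 0, 0, 0, 0, 0, 1, 0, 0, 0, 0, 2, 0, 0, 0, 2, 0, 0, 0, 0, 0, 0, 0, 0, 0, 0, 0]

Z[0]=31
i=1: fresh scan; Z[1]=0
i=2: fresh scan; Z[2]=0
i=3: fresh scan; Z[3]=0
i=4: fresh scan; Z[4]=2 extend→box=[4,6)
i=5: min(r-i=1, Z[1]=0)=0; Z[5]=0
i=6: fresh scan; Z[6]=0
i=7: fresh scan; Z[7]=0
i=8: fresh scan; Z[8]=0
i=9: fresh scan; Z[9]=0
i=10: fresh scan; Z[10]=1 extend→box=[10,11)
i=11: fresh scan; Z[11]=0
i=12: fresh scan; Z[12]=0
i=13: fresh scan; Z[13]=0
i=14: fresh scan; Z[14]=0
i=15: fresh scan; Z[15]=2 extend→box=[15,17)
i=16: min(r-i=1, Z[1]=0)=0; Z[16]=0
i=17: fresh scan; Z[17]=0
i=18: fresh scan; Z[18]=0
i=19: fresh scan; Z[19]=2 extend→box=[19,21)
i=20: min(r-i=1, Z[1]=0)=0; Z[20]=0
i=21: fresh scan; Z[21]=0
i=22: fresh scan; Z[22]=0
i=23: fresh scan; Z[23]=0
i=24: fresh scan; Z[24]=0
i=25: fresh scan; Z[25]=0
i=26: fresh scan; Z[26]=0
i=27: fresh scan; Z[27]=0
i=28: fresh scan; Z[28]=0
i=29: fresh scan; Z[29]=0
i=30: fresh scan; Z[30]=0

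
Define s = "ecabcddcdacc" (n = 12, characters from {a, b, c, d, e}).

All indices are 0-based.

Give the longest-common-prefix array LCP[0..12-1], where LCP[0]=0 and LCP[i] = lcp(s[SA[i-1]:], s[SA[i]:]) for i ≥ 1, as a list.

sorted suffixes:
  #0 SA[0]=2  'abcddcdacc'
  #1 SA[1]=9  'acc'
  #2 SA[2]=3  'bcddcdacc'
  #3 SA[3]=11  'c'
  #4 SA[4]=1  'cabcddcdacc'
  #5 SA[5]=10  'cc'
  #6 SA[6]=7  'cdacc'
  #7 SA[7]=4  'cddcdacc'
  #8 SA[8]=8  'dacc'
  #9 SA[9]=6  'dcdacc'
  #10 SA[10]=5  'ddcdacc'
  #11 SA[11]=0  'ecabcddcdacc'

SA = [2, 9, 3, 11, 1, 10, 7, 4, 8, 6, 5, 0]
rank  pair      lcp
   1  s[2:],s[9:]  1  'a'
   2  s[9:],s[3:]  0  ''
   3  s[3:],s[11:]  0  ''
   4  s[11:],s[1:]  1  'c'
   5  s[1:],s[10:]  1  'c'
   6  s[10:],s[7:]  1  'c'
   7  s[7:],s[4:]  2  'cd'
   8  s[4:],s[8:]  0  ''
   9  s[8:],s[6:]  1  'd'
  10  s[6:],s[5:]  1  'd'
  11  s[5:],s[0:]  0  ''

[0, 1, 0, 0, 1, 1, 1, 2, 0, 1, 1, 0]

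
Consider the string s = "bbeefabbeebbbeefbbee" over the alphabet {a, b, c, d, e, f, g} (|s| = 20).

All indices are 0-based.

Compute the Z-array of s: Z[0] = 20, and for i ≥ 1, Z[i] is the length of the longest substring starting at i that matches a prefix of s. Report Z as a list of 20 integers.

[20, 1, 0, 0, 0, 0, 4, 1, 0, 0, 2, 5, 1, 0, 0, 0, 4, 1, 0, 0]

Z[0]=20
i=1: outside box; Z[1]=1 extend→box=[1,2)
i=2: outside box; Z[2]=0
i=3: outside box; Z[3]=0
i=4: outside box; Z[4]=0
i=5: outside box; Z[5]=0
i=6: outside box; Z[6]=4 extend→box=[6,10)
i=7: min(r-i=3, Z[1]=1)=1; Z[7]=1
i=8: min(r-i=2, Z[2]=0)=0; Z[8]=0
i=9: min(r-i=1, Z[3]=0)=0; Z[9]=0
i=10: outside box; Z[10]=2 extend→box=[10,12)
i=11: min(r-i=1, Z[1]=1)=1; Z[11]=5 extend→box=[11,16)
i=12: min(r-i=4, Z[1]=1)=1; Z[12]=1
i=13: min(r-i=3, Z[2]=0)=0; Z[13]=0
i=14: min(r-i=2, Z[3]=0)=0; Z[14]=0
i=15: min(r-i=1, Z[4]=0)=0; Z[15]=0
i=16: outside box; Z[16]=4 extend→box=[16,20)
i=17: min(r-i=3, Z[1]=1)=1; Z[17]=1
i=18: min(r-i=2, Z[2]=0)=0; Z[18]=0
i=19: min(r-i=1, Z[3]=0)=0; Z[19]=0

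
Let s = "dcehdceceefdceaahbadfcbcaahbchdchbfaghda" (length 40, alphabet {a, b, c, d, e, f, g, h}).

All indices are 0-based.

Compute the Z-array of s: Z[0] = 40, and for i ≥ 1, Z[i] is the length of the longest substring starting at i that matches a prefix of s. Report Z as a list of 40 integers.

Z[0]=40
i=1: outside box; Z[1]=0
i=2: outside box; Z[2]=0
i=3: outside box; Z[3]=0
i=4: outside box; Z[4]=3 extend→box=[4,7)
i=5: min(r-i=2, Z[1]=0)=0; Z[5]=0
i=6: min(r-i=1, Z[2]=0)=0; Z[6]=0
i=7: outside box; Z[7]=0
i=8: outside box; Z[8]=0
i=9: outside box; Z[9]=0
i=10: outside box; Z[10]=0
i=11: outside box; Z[11]=3 extend→box=[11,14)
i=12: min(r-i=2, Z[1]=0)=0; Z[12]=0
i=13: min(r-i=1, Z[2]=0)=0; Z[13]=0
i=14: outside box; Z[14]=0
i=15: outside box; Z[15]=0
i=16: outside box; Z[16]=0
i=17: outside box; Z[17]=0
i=18: outside box; Z[18]=0
i=19: outside box; Z[19]=1 extend→box=[19,20)
i=20: outside box; Z[20]=0
i=21: outside box; Z[21]=0
i=22: outside box; Z[22]=0
i=23: outside box; Z[23]=0
i=24: outside box; Z[24]=0
i=25: outside box; Z[25]=0
i=26: outside box; Z[26]=0
i=27: outside box; Z[27]=0
i=28: outside box; Z[28]=0
i=29: outside box; Z[29]=0
i=30: outside box; Z[30]=2 extend→box=[30,32)
i=31: min(r-i=1, Z[1]=0)=0; Z[31]=0
i=32: outside box; Z[32]=0
i=33: outside box; Z[33]=0
i=34: outside box; Z[34]=0
i=35: outside box; Z[35]=0
i=36: outside box; Z[36]=0
i=37: outside box; Z[37]=0
i=38: outside box; Z[38]=1 extend→box=[38,39)
i=39: outside box; Z[39]=0

[40, 0, 0, 0, 3, 0, 0, 0, 0, 0, 0, 3, 0, 0, 0, 0, 0, 0, 0, 1, 0, 0, 0, 0, 0, 0, 0, 0, 0, 0, 2, 0, 0, 0, 0, 0, 0, 0, 1, 0]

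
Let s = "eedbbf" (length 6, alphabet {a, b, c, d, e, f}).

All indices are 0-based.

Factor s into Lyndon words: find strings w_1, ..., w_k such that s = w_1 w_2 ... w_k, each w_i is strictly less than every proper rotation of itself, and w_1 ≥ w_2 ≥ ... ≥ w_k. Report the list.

emit factor 1: 'e' (i=0, period=1)
emit factor 2: 'e' (i=1, period=1)
emit factor 3: 'd' (i=2, period=1)
emit factor 4: 'bbf' (i=3, period=3)

["e", "e", "d", "bbf"]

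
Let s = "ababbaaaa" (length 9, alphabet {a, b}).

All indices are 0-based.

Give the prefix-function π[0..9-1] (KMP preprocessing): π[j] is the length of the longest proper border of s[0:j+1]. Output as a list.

[0, 0, 1, 2, 0, 1, 1, 1, 1]

π[0] = 0
j=1 s[j]='b': π[1]=0 (border '')
j=2 s[j]='a': π[2]=1 (border 'a')
j=3 s[j]='b': π[3]=2 (border 'ab')
j=4 s[j]='b': k: 2→0; π[4]=0 (border '')
j=5 s[j]='a': π[5]=1 (border 'a')
j=6 s[j]='a': k: 1→0; π[6]=1 (border 'a')
j=7 s[j]='a': k: 1→0; π[7]=1 (border 'a')
j=8 s[j]='a': k: 1→0; π[8]=1 (border 'a')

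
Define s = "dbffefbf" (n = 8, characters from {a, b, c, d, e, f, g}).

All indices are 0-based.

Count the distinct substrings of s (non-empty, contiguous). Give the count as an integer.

31

sorted suffixes:
  #0 SA[0]=6  'bf'
  #1 SA[1]=1  'bffefbf'
  #2 SA[2]=0  'dbffefbf'
  #3 SA[3]=4  'efbf'
  #4 SA[4]=7  'f'
  #5 SA[5]=5  'fbf'
  #6 SA[6]=3  'fefbf'
  #7 SA[7]=2  'ffefbf'

SA = [6, 1, 0, 4, 7, 5, 3, 2]
i: (SA[i-1],SA[i]) lcp shared
  1: (6,1) 2 'bf'
  2: (1,0) 0 ''
  3: (0,4) 0 ''
  4: (4,7) 0 ''
  5: (7,5) 1 'f'
  6: (5,3) 1 'f'
  7: (3,2) 1 'f'

n(n+1)/2 = 8·9/2 = 36
Σ LCP = 0 + 2 + 0 + 0 + 0 + 1 + 1 + 1 = 5
distinct = 36 − 5 = 31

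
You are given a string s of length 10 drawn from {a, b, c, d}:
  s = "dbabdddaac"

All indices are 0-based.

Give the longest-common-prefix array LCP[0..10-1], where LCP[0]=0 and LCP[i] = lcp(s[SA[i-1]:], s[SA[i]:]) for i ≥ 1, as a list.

rank→(start, suffix):
  0 → (7, 'aac')
  1 → (2, 'abdddaac')
  2 → (8, 'ac')
  3 → (1, 'babdddaac')
  4 → (3, 'bdddaac')
  5 → (9, 'c')
  6 → (6, 'daac')
  7 → (0, 'dbabdddaac')
  8 → (5, 'ddaac')
  9 → (4, 'dddaac')

SA = [7, 2, 8, 1, 3, 9, 6, 0, 5, 4]
[i] adj suffixes → lcp
  [1] 7/2 → 1 ('a')
  [2] 2/8 → 1 ('a')
  [3] 8/1 → 0 ('')
  [4] 1/3 → 1 ('b')
  [5] 3/9 → 0 ('')
  [6] 9/6 → 0 ('')
  [7] 6/0 → 1 ('d')
  [8] 0/5 → 1 ('d')
  [9] 5/4 → 2 ('dd')

[0, 1, 1, 0, 1, 0, 0, 1, 1, 2]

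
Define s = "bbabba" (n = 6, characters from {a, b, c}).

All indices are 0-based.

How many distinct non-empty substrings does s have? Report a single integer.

14

rank | idx | suffix
   0 |   5 | a
   1 |   2 | abba
   2 |   4 | ba
   3 |   1 | babba
   4 |   3 | bba
   5 |   0 | bbabba

SA = [5, 2, 4, 1, 3, 0]
[i] adj suffixes → lcp
  [1] 5/2 → 1 ('a')
  [2] 2/4 → 0 ('')
  [3] 4/1 → 2 ('ba')
  [4] 1/3 → 1 ('b')
  [5] 3/0 → 3 ('bba')

n(n+1)/2 = 6·7/2 = 21
Σ LCP = 0 + 1 + 0 + 2 + 1 + 3 = 7
distinct = 21 − 7 = 14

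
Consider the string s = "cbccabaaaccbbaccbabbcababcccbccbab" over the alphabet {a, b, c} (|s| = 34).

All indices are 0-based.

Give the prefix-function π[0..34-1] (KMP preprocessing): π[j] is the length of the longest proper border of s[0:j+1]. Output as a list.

π[0] = 0
j=1 s[j]='b': π[1]=0 (border '')
j=2 s[j]='c': π[2]=1 (border 'c')
j=3 s[j]='c': k: 1→0; π[3]=1 (border 'c')
j=4 s[j]='a': k: 1→0; π[4]=0 (border '')
j=5 s[j]='b': π[5]=0 (border '')
j=6 s[j]='a': π[6]=0 (border '')
j=7 s[j]='a': π[7]=0 (border '')
j=8 s[j]='a': π[8]=0 (border '')
j=9 s[j]='c': π[9]=1 (border 'c')
j=10 s[j]='c': k: 1→0; π[10]=1 (border 'c')
j=11 s[j]='b': π[11]=2 (border 'cb')
j=12 s[j]='b': k: 2→0; π[12]=0 (border '')
j=13 s[j]='a': π[13]=0 (border '')
j=14 s[j]='c': π[14]=1 (border 'c')
j=15 s[j]='c': k: 1→0; π[15]=1 (border 'c')
j=16 s[j]='b': π[16]=2 (border 'cb')
j=17 s[j]='a': k: 2→0; π[17]=0 (border '')
j=18 s[j]='b': π[18]=0 (border '')
j=19 s[j]='b': π[19]=0 (border '')
j=20 s[j]='c': π[20]=1 (border 'c')
j=21 s[j]='a': k: 1→0; π[21]=0 (border '')
j=22 s[j]='b': π[22]=0 (border '')
j=23 s[j]='a': π[23]=0 (border '')
j=24 s[j]='b': π[24]=0 (border '')
j=25 s[j]='c': π[25]=1 (border 'c')
j=26 s[j]='c': k: 1→0; π[26]=1 (border 'c')
j=27 s[j]='c': k: 1→0; π[27]=1 (border 'c')
j=28 s[j]='b': π[28]=2 (border 'cb')
j=29 s[j]='c': π[29]=3 (border 'cbc')
j=30 s[j]='c': π[30]=4 (border 'cbcc')
j=31 s[j]='b': k: 4→1; π[31]=2 (border 'cb')
j=32 s[j]='a': k: 2→0; π[32]=0 (border '')
j=33 s[j]='b': π[33]=0 (border '')

[0, 0, 1, 1, 0, 0, 0, 0, 0, 1, 1, 2, 0, 0, 1, 1, 2, 0, 0, 0, 1, 0, 0, 0, 0, 1, 1, 1, 2, 3, 4, 2, 0, 0]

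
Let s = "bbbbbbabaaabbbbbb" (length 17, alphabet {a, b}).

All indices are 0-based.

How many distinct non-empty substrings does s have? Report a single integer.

rank→(start, suffix):
  0 → (8, 'aaabbbbbb')
  1 → (9, 'aabbbbbb')
  2 → (6, 'abaaabbbbbb')
  3 → (10, 'abbbbbb')
  4 → (16, 'b')
  5 → (7, 'baaabbbbbb')
  6 → (5, 'babaaabbbbbb')
  7 → (15, 'bb')
  8 → (4, 'bbabaaabbbbbb')
  9 → (14, 'bbb')
  10 → (3, 'bbbabaaabbbbbb')
  11 → (13, 'bbbb')
  12 → (2, 'bbbbabaaabbbbbb')
  13 → (12, 'bbbbb')
  14 → (1, 'bbbbbabaaabbbbbb')
  15 → (11, 'bbbbbb')
  16 → (0, 'bbbbbbabaaabbbbbb')

SA = [8, 9, 6, 10, 16, 7, 5, 15, 4, 14, 3, 13, 2, 12, 1, 11, 0]
i: (SA[i-1],SA[i]) lcp shared
  1: (8,9) 2 'aa'
  2: (9,6) 1 'a'
  3: (6,10) 2 'ab'
  4: (10,16) 0 ''
  5: (16,7) 1 'b'
  6: (7,5) 2 'ba'
  7: (5,15) 1 'b'
  8: (15,4) 2 'bb'
  9: (4,14) 2 'bb'
  10: (14,3) 3 'bbb'
  11: (3,13) 3 'bbb'
  12: (13,2) 4 'bbbb'
  13: (2,12) 4 'bbbb'
  14: (12,1) 5 'bbbbb'
  15: (1,11) 5 'bbbbb'
  16: (11,0) 6 'bbbbbb'

n(n+1)/2 = 17·18/2 = 153
Σ LCP = 0 + 2 + 1 + 2 + 0 + 1 + 2 + 1 + 2 + 2 + 3 + 3 + 4 + 4 + 5 + 5 + 6 = 43
distinct = 153 − 43 = 110

110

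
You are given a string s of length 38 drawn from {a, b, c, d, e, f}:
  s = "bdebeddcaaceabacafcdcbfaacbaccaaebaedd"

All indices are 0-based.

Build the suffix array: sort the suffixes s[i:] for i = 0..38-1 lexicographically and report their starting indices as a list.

[23, 8, 30, 12, 14, 24, 27, 9, 31, 34, 16, 13, 26, 33, 0, 3, 21, 7, 29, 15, 25, 20, 28, 18, 10, 37, 6, 19, 36, 5, 1, 11, 32, 2, 35, 4, 22, 17]

rank→(start, suffix):
  0 → (23, 'aacbaccaaebaedd')
  1 → (8, 'aaceabacafcdcbfaacbaccaaebaedd')
  2 → (30, 'aaebaedd')
  3 → (12, 'abacafcdcbfaacbaccaaebaedd')
  4 → (14, 'acafcdcbfaacbaccaaebaedd')
  5 → (24, 'acbaccaaebaedd')
  6 → (27, 'accaaebaedd')
  7 → (9, 'aceabacafcdcbfaacbaccaaebaedd')
  8 → (31, 'aebaedd')
  9 → (34, 'aedd')
  10 → (16, 'afcdcbfaacbaccaaebaedd')
  11 → (13, 'bacafcdcbfaacbaccaaebaedd')
  12 → (26, 'baccaaebaedd')
  13 → (33, 'baedd')
  14 → (0, 'bdebeddcaaceabacafcdcbfaacbaccaaebaedd')
  15 → (3, 'beddcaaceabacafcdcbfaacbaccaaebaedd')
  16 → (21, 'bfaacbaccaaebaedd')
  17 → (7, 'caaceabacafcdcbfaacbaccaaebaedd')
  18 → (29, 'caaebaedd')
  19 → (15, 'cafcdcbfaacbaccaaebaedd')
  20 → (25, 'cbaccaaebaedd')
  21 → (20, 'cbfaacbaccaaebaedd')
  22 → (28, 'ccaaebaedd')
  23 → (18, 'cdcbfaacbaccaaebaedd')
  24 → (10, 'ceabacafcdcbfaacbaccaaebaedd')
  25 → (37, 'd')
  26 → (6, 'dcaaceabacafcdcbfaacbaccaaebaedd')
  27 → (19, 'dcbfaacbaccaaebaedd')
  28 → (36, 'dd')
  29 → (5, 'ddcaaceabacafcdcbfaacbaccaaebaedd')
  30 → (1, 'debeddcaaceabacafcdcbfaacbaccaaebaedd')
  31 → (11, 'eabacafcdcbfaacbaccaaebaedd')
  32 → (32, 'ebaedd')
  33 → (2, 'ebeddcaaceabacafcdcbfaacbaccaaebaedd')
  34 → (35, 'edd')
  35 → (4, 'eddcaaceabacafcdcbfaacbaccaaebaedd')
  36 → (22, 'faacbaccaaebaedd')
  37 → (17, 'fcdcbfaacbaccaaebaedd')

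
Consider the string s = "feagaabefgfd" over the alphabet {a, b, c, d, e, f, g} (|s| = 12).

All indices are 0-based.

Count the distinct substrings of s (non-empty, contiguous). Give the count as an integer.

72

rank→(start, suffix):
  0 → (4, 'aabefgfd')
  1 → (5, 'abefgfd')
  2 → (2, 'agaabefgfd')
  3 → (6, 'befgfd')
  4 → (11, 'd')
  5 → (1, 'eagaabefgfd')
  6 → (7, 'efgfd')
  7 → (10, 'fd')
  8 → (0, 'feagaabefgfd')
  9 → (8, 'fgfd')
  10 → (3, 'gaabefgfd')
  11 → (9, 'gfd')

SA = [4, 5, 2, 6, 11, 1, 7, 10, 0, 8, 3, 9]
[i] adj suffixes → lcp
  [1] 4/5 → 1 ('a')
  [2] 5/2 → 1 ('a')
  [3] 2/6 → 0 ('')
  [4] 6/11 → 0 ('')
  [5] 11/1 → 0 ('')
  [6] 1/7 → 1 ('e')
  [7] 7/10 → 0 ('')
  [8] 10/0 → 1 ('f')
  [9] 0/8 → 1 ('f')
  [10] 8/3 → 0 ('')
  [11] 3/9 → 1 ('g')

n(n+1)/2 = 12·13/2 = 78
Σ LCP = 0 + 1 + 1 + 0 + 0 + 0 + 1 + 0 + 1 + 1 + 0 + 1 = 6
distinct = 78 − 6 = 72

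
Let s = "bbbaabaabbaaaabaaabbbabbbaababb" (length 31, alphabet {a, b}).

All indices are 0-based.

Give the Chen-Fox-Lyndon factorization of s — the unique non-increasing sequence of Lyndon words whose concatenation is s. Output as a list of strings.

["b", "b", "b", "aabaabb", "aaaabaaabbbabbbaababb"]

emit factor 1: 'b' (i=0, period=1)
emit factor 2: 'b' (i=1, period=1)
emit factor 3: 'b' (i=2, period=1)
emit factor 4: 'aabaabb' (i=3, period=7)
emit factor 5: 'aaaabaaabbbabbbaababb' (i=10, period=21)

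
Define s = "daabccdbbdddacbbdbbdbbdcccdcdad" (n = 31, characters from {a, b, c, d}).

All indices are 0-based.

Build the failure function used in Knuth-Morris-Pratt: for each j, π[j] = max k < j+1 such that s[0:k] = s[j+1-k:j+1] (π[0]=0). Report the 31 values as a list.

[0, 0, 0, 0, 0, 0, 1, 0, 0, 1, 1, 1, 2, 0, 0, 0, 1, 0, 0, 1, 0, 0, 1, 0, 0, 0, 1, 0, 1, 2, 1]

π[0] = 0
j=1 s[j]='a': π[1]=0 (border '')
j=2 s[j]='a': π[2]=0 (border '')
j=3 s[j]='b': π[3]=0 (border '')
j=4 s[j]='c': π[4]=0 (border '')
j=5 s[j]='c': π[5]=0 (border '')
j=6 s[j]='d': π[6]=1 (border 'd')
j=7 s[j]='b': k: 1→0; π[7]=0 (border '')
j=8 s[j]='b': π[8]=0 (border '')
j=9 s[j]='d': π[9]=1 (border 'd')
j=10 s[j]='d': k: 1→0; π[10]=1 (border 'd')
j=11 s[j]='d': k: 1→0; π[11]=1 (border 'd')
j=12 s[j]='a': π[12]=2 (border 'da')
j=13 s[j]='c': k: 2→0; π[13]=0 (border '')
j=14 s[j]='b': π[14]=0 (border '')
j=15 s[j]='b': π[15]=0 (border '')
j=16 s[j]='d': π[16]=1 (border 'd')
j=17 s[j]='b': k: 1→0; π[17]=0 (border '')
j=18 s[j]='b': π[18]=0 (border '')
j=19 s[j]='d': π[19]=1 (border 'd')
j=20 s[j]='b': k: 1→0; π[20]=0 (border '')
j=21 s[j]='b': π[21]=0 (border '')
j=22 s[j]='d': π[22]=1 (border 'd')
j=23 s[j]='c': k: 1→0; π[23]=0 (border '')
j=24 s[j]='c': π[24]=0 (border '')
j=25 s[j]='c': π[25]=0 (border '')
j=26 s[j]='d': π[26]=1 (border 'd')
j=27 s[j]='c': k: 1→0; π[27]=0 (border '')
j=28 s[j]='d': π[28]=1 (border 'd')
j=29 s[j]='a': π[29]=2 (border 'da')
j=30 s[j]='d': k: 2→0; π[30]=1 (border 'd')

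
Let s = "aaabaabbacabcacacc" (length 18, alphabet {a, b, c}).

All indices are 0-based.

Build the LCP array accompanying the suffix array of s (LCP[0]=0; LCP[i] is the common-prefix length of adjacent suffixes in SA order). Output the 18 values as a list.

[0, 2, 3, 1, 2, 2, 1, 3, 2, 0, 2, 1, 1, 0, 1, 2, 3, 1]

rank | idx | suffix
   0 |   0 | aaabaabbacabcacacc
   1 |   1 | aabaabbacabcacacc
   2 |   4 | aabbacabcacacc
   3 |   2 | abaabbacabcacacc
   4 |   5 | abbacabcacacc
   5 |  10 | abcacacc
   6 |   8 | acabcacacc
   7 |  13 | acacc
   8 |  15 | acc
   9 |   3 | baabbacabcacacc
  10 |   7 | bacabcacacc
  11 |   6 | bbacabcacacc
  12 |  11 | bcacacc
  13 |  17 | c
  14 |   9 | cabcacacc
  15 |  12 | cacacc
  16 |  14 | cacc
  17 |  16 | cc

SA = [0, 1, 4, 2, 5, 10, 8, 13, 15, 3, 7, 6, 11, 17, 9, 12, 14, 16]
[i] adj suffixes → lcp
  [1] 0/1 → 2 ('aa')
  [2] 1/4 → 3 ('aab')
  [3] 4/2 → 1 ('a')
  [4] 2/5 → 2 ('ab')
  [5] 5/10 → 2 ('ab')
  [6] 10/8 → 1 ('a')
  [7] 8/13 → 3 ('aca')
  [8] 13/15 → 2 ('ac')
  [9] 15/3 → 0 ('')
  [10] 3/7 → 2 ('ba')
  [11] 7/6 → 1 ('b')
  [12] 6/11 → 1 ('b')
  [13] 11/17 → 0 ('')
  [14] 17/9 → 1 ('c')
  [15] 9/12 → 2 ('ca')
  [16] 12/14 → 3 ('cac')
  [17] 14/16 → 1 ('c')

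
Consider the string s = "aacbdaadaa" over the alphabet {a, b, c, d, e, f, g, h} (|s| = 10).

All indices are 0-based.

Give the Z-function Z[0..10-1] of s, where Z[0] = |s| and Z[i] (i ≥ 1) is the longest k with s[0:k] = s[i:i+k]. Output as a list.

Z[0]=10
i=1: i≥r, start 0; Z[1]=1 scan→box=[1,2)
i=2: i≥r, start 0; Z[2]=0
i=3: i≥r, start 0; Z[3]=0
i=4: i≥r, start 0; Z[4]=0
i=5: i≥r, start 0; Z[5]=2 scan→box=[5,7)
i=6: min(r-i=1, Z[1]=1)=1; Z[6]=1
i=7: i≥r, start 0; Z[7]=0
i=8: i≥r, start 0; Z[8]=2 scan→box=[8,10)
i=9: min(r-i=1, Z[1]=1)=1; Z[9]=1

[10, 1, 0, 0, 0, 2, 1, 0, 2, 1]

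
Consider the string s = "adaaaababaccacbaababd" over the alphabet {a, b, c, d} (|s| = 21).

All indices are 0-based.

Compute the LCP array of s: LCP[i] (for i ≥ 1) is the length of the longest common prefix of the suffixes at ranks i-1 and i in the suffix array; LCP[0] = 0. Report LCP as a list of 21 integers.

sorted suffixes:
  #0 SA[0]=2  'aaaababaccacbaababd'
  #1 SA[1]=3  'aaababaccacbaababd'
  #2 SA[2]=4  'aababaccacbaababd'
  #3 SA[3]=15  'aababd'
  #4 SA[4]=5  'ababaccacbaababd'
  #5 SA[5]=16  'ababd'
  #6 SA[6]=7  'abaccacbaababd'
  #7 SA[7]=18  'abd'
  #8 SA[8]=12  'acbaababd'
  #9 SA[9]=9  'accacbaababd'
  #10 SA[10]=0  'adaaaababaccacbaababd'
  #11 SA[11]=14  'baababd'
  #12 SA[12]=6  'babaccacbaababd'
  #13 SA[13]=17  'babd'
  #14 SA[14]=8  'baccacbaababd'
  #15 SA[15]=19  'bd'
  #16 SA[16]=11  'cacbaababd'
  #17 SA[17]=13  'cbaababd'
  #18 SA[18]=10  'ccacbaababd'
  #19 SA[19]=20  'd'
  #20 SA[20]=1  'daaaababaccacbaababd'

SA = [2, 3, 4, 15, 5, 16, 7, 18, 12, 9, 0, 14, 6, 17, 8, 19, 11, 13, 10, 20, 1]
i: (SA[i-1],SA[i]) lcp shared
  1: (2,3) 3 'aaa'
  2: (3,4) 2 'aa'
  3: (4,15) 5 'aabab'
  4: (15,5) 1 'a'
  5: (5,16) 4 'abab'
  6: (16,7) 3 'aba'
  7: (7,18) 2 'ab'
  8: (18,12) 1 'a'
  9: (12,9) 2 'ac'
  10: (9,0) 1 'a'
  11: (0,14) 0 ''
  12: (14,6) 2 'ba'
  13: (6,17) 3 'bab'
  14: (17,8) 2 'ba'
  15: (8,19) 1 'b'
  16: (19,11) 0 ''
  17: (11,13) 1 'c'
  18: (13,10) 1 'c'
  19: (10,20) 0 ''
  20: (20,1) 1 'd'

[0, 3, 2, 5, 1, 4, 3, 2, 1, 2, 1, 0, 2, 3, 2, 1, 0, 1, 1, 0, 1]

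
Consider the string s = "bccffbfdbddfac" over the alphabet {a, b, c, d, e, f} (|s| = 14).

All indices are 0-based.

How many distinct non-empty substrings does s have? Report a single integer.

rank | idx | suffix
   0 |  12 | ac
   1 |   0 | bccffbfdbddfac
   2 |   8 | bddfac
   3 |   5 | bfdbddfac
   4 |  13 | c
   5 |   1 | ccffbfdbddfac
   6 |   2 | cffbfdbddfac
   7 |   7 | dbddfac
   8 |   9 | ddfac
   9 |  10 | dfac
  10 |  11 | fac
  11 |   4 | fbfdbddfac
  12 |   6 | fdbddfac
  13 |   3 | ffbfdbddfac

SA = [12, 0, 8, 5, 13, 1, 2, 7, 9, 10, 11, 4, 6, 3]
[i] adj suffixes → lcp
  [1] 12/0 → 0 ('')
  [2] 0/8 → 1 ('b')
  [3] 8/5 → 1 ('b')
  [4] 5/13 → 0 ('')
  [5] 13/1 → 1 ('c')
  [6] 1/2 → 1 ('c')
  [7] 2/7 → 0 ('')
  [8] 7/9 → 1 ('d')
  [9] 9/10 → 1 ('d')
  [10] 10/11 → 0 ('')
  [11] 11/4 → 1 ('f')
  [12] 4/6 → 1 ('f')
  [13] 6/3 → 1 ('f')

n(n+1)/2 = 14·15/2 = 105
Σ LCP = 0 + 0 + 1 + 1 + 0 + 1 + 1 + 0 + 1 + 1 + 0 + 1 + 1 + 1 = 9
distinct = 105 − 9 = 96

96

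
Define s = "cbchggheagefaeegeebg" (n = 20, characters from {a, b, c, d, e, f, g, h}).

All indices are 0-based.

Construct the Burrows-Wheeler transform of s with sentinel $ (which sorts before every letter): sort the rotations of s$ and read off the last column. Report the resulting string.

gfece$bhegageebeahggc

rank  rotation               last
    0  $cbchggheagefaeegeebg  g
    1  aeegeebg$cbchggheagef  f
    2  agefaeegeebg$cbchgghe  e
    3  bchggheagefaeegeebg$c  c
    4  bg$cbchggheagefaeegee  e
    5  cbchggheagefaeegeebg$  $
    6  chggheagefaeegeebg$cb  b
    7  eagefaeegeebg$cbchggh  h
    8  ebg$cbchggheagefaeege  e
    9  eebg$cbchggheagefaeeg  g
   10  eegeebg$cbchggheagefa  a
   11  efaeegeebg$cbchggheag  g
   12  egeebg$cbchggheagefae  e
   13  faeegeebg$cbchggheage  e
   14  g$cbchggheagefaeegeeb  b
   15  geebg$cbchggheagefaee  e
   16  gefaeegeebg$cbchgghea  a
   17  ggheagefaeegeebg$cbch  h
   18  gheagefaeegeebg$cbchg  g
   19  heagefaeegeebg$cbchgg  g
   20  hggheagefaeegeebg$cbc  c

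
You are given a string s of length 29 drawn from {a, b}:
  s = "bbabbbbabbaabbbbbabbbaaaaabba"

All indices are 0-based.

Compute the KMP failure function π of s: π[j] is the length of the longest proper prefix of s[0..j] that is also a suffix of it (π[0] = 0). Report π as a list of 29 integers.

π[0] = 0
j=1 s[j]='b': π[1]=1 (border 'b')
j=2 s[j]='a': k: 1→0; π[2]=0 (border '')
j=3 s[j]='b': π[3]=1 (border 'b')
j=4 s[j]='b': π[4]=2 (border 'bb')
j=5 s[j]='b': k: 2→1; π[5]=2 (border 'bb')
j=6 s[j]='b': k: 2→1; π[6]=2 (border 'bb')
j=7 s[j]='a': π[7]=3 (border 'bba')
j=8 s[j]='b': π[8]=4 (border 'bbab')
j=9 s[j]='b': π[9]=5 (border 'bbabb')
j=10 s[j]='a': k: 5→2; π[10]=3 (border 'bba')
j=11 s[j]='a': k: 3→0; π[11]=0 (border '')
j=12 s[j]='b': π[12]=1 (border 'b')
j=13 s[j]='b': π[13]=2 (border 'bb')
j=14 s[j]='b': k: 2→1; π[14]=2 (border 'bb')
j=15 s[j]='b': k: 2→1; π[15]=2 (border 'bb')
j=16 s[j]='b': k: 2→1; π[16]=2 (border 'bb')
j=17 s[j]='a': π[17]=3 (border 'bba')
j=18 s[j]='b': π[18]=4 (border 'bbab')
j=19 s[j]='b': π[19]=5 (border 'bbabb')
j=20 s[j]='b': π[20]=6 (border 'bbabbb')
j=21 s[j]='a': k: 6→2; π[21]=3 (border 'bba')
j=22 s[j]='a': k: 3→0; π[22]=0 (border '')
j=23 s[j]='a': π[23]=0 (border '')
j=24 s[j]='a': π[24]=0 (border '')
j=25 s[j]='a': π[25]=0 (border '')
j=26 s[j]='b': π[26]=1 (border 'b')
j=27 s[j]='b': π[27]=2 (border 'bb')
j=28 s[j]='a': π[28]=3 (border 'bba')

[0, 1, 0, 1, 2, 2, 2, 3, 4, 5, 3, 0, 1, 2, 2, 2, 2, 3, 4, 5, 6, 3, 0, 0, 0, 0, 1, 2, 3]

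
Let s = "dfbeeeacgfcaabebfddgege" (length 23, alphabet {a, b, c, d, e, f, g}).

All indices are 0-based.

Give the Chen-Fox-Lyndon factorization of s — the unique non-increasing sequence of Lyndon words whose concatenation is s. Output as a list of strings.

emit factor 1: 'df' (i=0, period=2)
emit factor 2: 'beee' (i=2, period=4)
emit factor 3: 'acgfc' (i=6, period=5)
emit factor 4: 'aabebfddgege' (i=11, period=12)

["df", "beee", "acgfc", "aabebfddgege"]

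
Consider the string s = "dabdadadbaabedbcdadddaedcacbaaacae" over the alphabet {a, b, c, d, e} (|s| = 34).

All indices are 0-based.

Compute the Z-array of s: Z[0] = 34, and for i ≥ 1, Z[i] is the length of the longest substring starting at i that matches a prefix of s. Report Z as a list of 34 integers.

Z[0]=34
i=1: fresh scan; Z[1]=0
i=2: fresh scan; Z[2]=0
i=3: fresh scan; Z[3]=2 scan→box=[3,5)
i=4: min(r-i=1, Z[1]=0)=0; Z[4]=0
i=5: fresh scan; Z[5]=2 scan→box=[5,7)
i=6: min(r-i=1, Z[1]=0)=0; Z[6]=0
i=7: fresh scan; Z[7]=1 scan→box=[7,8)
i=8: fresh scan; Z[8]=0
i=9: fresh scan; Z[9]=0
i=10: fresh scan; Z[10]=0
i=11: fresh scan; Z[11]=0
i=12: fresh scan; Z[12]=0
i=13: fresh scan; Z[13]=1 scan→box=[13,14)
i=14: fresh scan; Z[14]=0
i=15: fresh scan; Z[15]=0
i=16: fresh scan; Z[16]=2 scan→box=[16,18)
i=17: min(r-i=1, Z[1]=0)=0; Z[17]=0
i=18: fresh scan; Z[18]=1 scan→box=[18,19)
i=19: fresh scan; Z[19]=1 scan→box=[19,20)
i=20: fresh scan; Z[20]=2 scan→box=[20,22)
i=21: min(r-i=1, Z[1]=0)=0; Z[21]=0
i=22: fresh scan; Z[22]=0
i=23: fresh scan; Z[23]=1 scan→box=[23,24)
i=24: fresh scan; Z[24]=0
i=25: fresh scan; Z[25]=0
i=26: fresh scan; Z[26]=0
i=27: fresh scan; Z[27]=0
i=28: fresh scan; Z[28]=0
i=29: fresh scan; Z[29]=0
i=30: fresh scan; Z[30]=0
i=31: fresh scan; Z[31]=0
i=32: fresh scan; Z[32]=0
i=33: fresh scan; Z[33]=0

[34, 0, 0, 2, 0, 2, 0, 1, 0, 0, 0, 0, 0, 1, 0, 0, 2, 0, 1, 1, 2, 0, 0, 1, 0, 0, 0, 0, 0, 0, 0, 0, 0, 0]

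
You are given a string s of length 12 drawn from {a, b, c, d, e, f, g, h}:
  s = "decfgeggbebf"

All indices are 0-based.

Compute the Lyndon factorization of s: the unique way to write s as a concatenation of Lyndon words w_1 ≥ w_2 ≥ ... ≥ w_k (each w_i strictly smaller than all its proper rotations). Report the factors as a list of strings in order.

emit factor 1: 'de' (i=0, period=2)
emit factor 2: 'cfgegg' (i=2, period=6)
emit factor 3: 'bebf' (i=8, period=4)

["de", "cfgegg", "bebf"]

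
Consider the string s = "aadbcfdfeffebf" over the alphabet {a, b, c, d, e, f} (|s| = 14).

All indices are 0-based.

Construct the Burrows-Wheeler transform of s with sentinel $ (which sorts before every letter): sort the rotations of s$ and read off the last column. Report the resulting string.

rank  rotation         last
    0  $aadbcfdfeffebf  f
    1  aadbcfdfeffebf$  $
    2  adbcfdfeffebf$a  a
    3  bcfdfeffebf$aad  d
    4  bf$aadbcfdfeffe  e
    5  cfdfeffebf$aadb  b
    6  dbcfdfeffebf$aa  a
    7  dfeffebf$aadbcf  f
    8  ebf$aadbcfdfeff  f
    9  effebf$aadbcfdf  f
   10  f$aadbcfdfeffeb  b
   11  fdfeffebf$aadbc  c
   12  febf$aadbcfdfef  f
   13  feffebf$aadbcfd  d
   14  ffebf$aadbcfdfe  e

f$adebafffbcfde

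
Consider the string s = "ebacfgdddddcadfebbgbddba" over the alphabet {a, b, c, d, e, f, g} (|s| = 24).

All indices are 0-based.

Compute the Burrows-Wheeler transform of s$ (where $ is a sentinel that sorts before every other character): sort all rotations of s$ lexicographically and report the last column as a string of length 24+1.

abbcdeegbdaddbdddga$fdcbf

rank  rotation                   last
    0  $ebacfgdddddcadfebbgbddba  a
    1  a$ebacfgdddddcadfebbgbddb  b
    2  acfgdddddcadfebbgbddba$eb  b
    3  adfebbgbddba$ebacfgdddddc  c
    4  ba$ebacfgdddddcadfebbgbdd  d
    5  bacfgdddddcadfebbgbddba$e  e
    6  bbgbddba$ebacfgdddddcadfe  e
    7  bddba$ebacfgdddddcadfebbg  g
    8  bgbddba$ebacfgdddddcadfeb  b
    9  cadfebbgbddba$ebacfgddddd  d
   10  cfgdddddcadfebbgbddba$eba  a
   11  dba$ebacfgdddddcadfebbgbd  d
   12  dcadfebbgbddba$ebacfgdddd  d
   13  ddba$ebacfgdddddcadfebbgb  b
   14  ddcadfebbgbddba$ebacfgddd  d
   15  dddcadfebbgbddba$ebacfgdd  d
   16  ddddcadfebbgbddba$ebacfgd  d
   17  dddddcadfebbgbddba$ebacfg  g
   18  dfebbgbddba$ebacfgdddddca  a
   19  ebacfgdddddcadfebbgbddba$  $
   20  ebbgbddba$ebacfgdddddcadf  f
   21  febbgbddba$ebacfgdddddcad  d
   22  fgdddddcadfebbgbddba$ebac  c
   23  gbddba$ebacfgdddddcadfebb  b
   24  gdddddcadfebbgbddba$ebacf  f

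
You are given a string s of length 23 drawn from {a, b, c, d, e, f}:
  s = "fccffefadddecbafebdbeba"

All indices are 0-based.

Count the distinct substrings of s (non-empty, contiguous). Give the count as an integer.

rank | idx | suffix
   0 |  22 | a
   1 |   7 | adddecbafebdbeba
   2 |  14 | afebdbeba
   3 |  21 | ba
   4 |  13 | bafebdbeba
   5 |  17 | bdbeba
   6 |  19 | beba
   7 |  12 | cbafebdbeba
   8 |   1 | ccffefadddecbafebdbeba
   9 |   2 | cffefadddecbafebdbeba
  10 |  18 | dbeba
  11 |   8 | dddecbafebdbeba
  12 |   9 | ddecbafebdbeba
  13 |  10 | decbafebdbeba
  14 |  20 | eba
  15 |  16 | ebdbeba
  16 |  11 | ecbafebdbeba
  17 |   5 | efadddecbafebdbeba
  18 |   6 | fadddecbafebdbeba
  19 |   0 | fccffefadddecbafebdbeba
  20 |  15 | febdbeba
  21 |   4 | fefadddecbafebdbeba
  22 |   3 | ffefadddecbafebdbeba

SA = [22, 7, 14, 21, 13, 17, 19, 12, 1, 2, 18, 8, 9, 10, 20, 16, 11, 5, 6, 0, 15, 4, 3]
[i] adj suffixes → lcp
  [1] 22/7 → 1 ('a')
  [2] 7/14 → 1 ('a')
  [3] 14/21 → 0 ('')
  [4] 21/13 → 2 ('ba')
  [5] 13/17 → 1 ('b')
  [6] 17/19 → 1 ('b')
  [7] 19/12 → 0 ('')
  [8] 12/1 → 1 ('c')
  [9] 1/2 → 1 ('c')
  [10] 2/18 → 0 ('')
  [11] 18/8 → 1 ('d')
  [12] 8/9 → 2 ('dd')
  [13] 9/10 → 1 ('d')
  [14] 10/20 → 0 ('')
  [15] 20/16 → 2 ('eb')
  [16] 16/11 → 1 ('e')
  [17] 11/5 → 1 ('e')
  [18] 5/6 → 0 ('')
  [19] 6/0 → 1 ('f')
  [20] 0/15 → 1 ('f')
  [21] 15/4 → 2 ('fe')
  [22] 4/3 → 1 ('f')

n(n+1)/2 = 23·24/2 = 276
Σ LCP = 0 + 1 + 1 + 0 + 2 + 1 + 1 + 0 + 1 + 1 + 0 + 1 + 2 + 1 + 0 + 2 + 1 + 1 + 0 + 1 + 1 + 2 + 1 = 21
distinct = 276 − 21 = 255

255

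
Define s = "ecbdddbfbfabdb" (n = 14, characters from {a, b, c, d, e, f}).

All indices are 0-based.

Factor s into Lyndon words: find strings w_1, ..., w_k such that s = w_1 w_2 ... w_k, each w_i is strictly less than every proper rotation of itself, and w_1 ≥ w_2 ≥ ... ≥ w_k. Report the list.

emit factor 1: 'e' (i=0, period=1)
emit factor 2: 'c' (i=1, period=1)
emit factor 3: 'bdddbfbf' (i=2, period=8)
emit factor 4: 'abdb' (i=10, period=4)

["e", "c", "bdddbfbf", "abdb"]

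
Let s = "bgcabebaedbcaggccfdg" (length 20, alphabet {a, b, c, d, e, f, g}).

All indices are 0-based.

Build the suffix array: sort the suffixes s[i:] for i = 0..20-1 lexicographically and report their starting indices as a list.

[3, 7, 12, 6, 10, 4, 0, 2, 11, 15, 16, 9, 18, 5, 8, 17, 19, 1, 14, 13]

sorted suffixes:
  #0 SA[0]=3  'abebaedbcaggccfdg'
  #1 SA[1]=7  'aedbcaggccfdg'
  #2 SA[2]=12  'aggccfdg'
  #3 SA[3]=6  'baedbcaggccfdg'
  #4 SA[4]=10  'bcaggccfdg'
  #5 SA[5]=4  'bebaedbcaggccfdg'
  #6 SA[6]=0  'bgcabebaedbcaggccfdg'
  #7 SA[7]=2  'cabebaedbcaggccfdg'
  #8 SA[8]=11  'caggccfdg'
  #9 SA[9]=15  'ccfdg'
  #10 SA[10]=16  'cfdg'
  #11 SA[11]=9  'dbcaggccfdg'
  #12 SA[12]=18  'dg'
  #13 SA[13]=5  'ebaedbcaggccfdg'
  #14 SA[14]=8  'edbcaggccfdg'
  #15 SA[15]=17  'fdg'
  #16 SA[16]=19  'g'
  #17 SA[17]=1  'gcabebaedbcaggccfdg'
  #18 SA[18]=14  'gccfdg'
  #19 SA[19]=13  'ggccfdg'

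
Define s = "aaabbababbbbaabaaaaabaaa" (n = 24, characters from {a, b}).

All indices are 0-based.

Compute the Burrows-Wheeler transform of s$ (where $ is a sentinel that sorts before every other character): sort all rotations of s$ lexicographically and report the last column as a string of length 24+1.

rank  rotation                   last
    0  $aaabbababbbbaabaaaaabaaa  a
    1  a$aaabbababbbbaabaaaaabaa  a
    2  aa$aaabbababbbbaabaaaaaba  a
    3  aaa$aaabbababbbbaabaaaaab  b
    4  aaaaabaaa$aaabbababbbbaab  b
    5  aaaabaaa$aaabbababbbbaaba  a
    6  aaabaaa$aaabbababbbbaabaa  a
    7  aaabbababbbbaabaaaaabaaa$  $
    8  aabaaa$aaabbababbbbaabaaa  a
    9  aabaaaaabaaa$aaabbababbbb  b
   10  aabbababbbbaabaaaaabaaa$a  a
   11  abaaa$aaabbababbbbaabaaaa  a
   12  abaaaaabaaa$aaabbababbbba  a
   13  ababbbbaabaaaaabaaa$aaabb  b
   14  abbababbbbaabaaaaabaaa$aa  a
   15  abbbbaabaaaaabaaa$aaabbab  b
   16  baaa$aaabbababbbbaabaaaaa  a
   17  baaaaabaaa$aaabbababbbbaa  a
   18  baabaaaaabaaa$aaabbababbb  b
   19  bababbbbaabaaaaabaaa$aaab  b
   20  babbbbaabaaaaabaaa$aaabba  a
   21  bbaabaaaaabaaa$aaabbababb  b
   22  bbababbbbaabaaaaabaaa$aaa  a
   23  bbbaabaaaaabaaa$aaabbabab  b
   24  bbbbaabaaaaabaaa$aaabbaba  a

aaabbaa$abaaababaabbababa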